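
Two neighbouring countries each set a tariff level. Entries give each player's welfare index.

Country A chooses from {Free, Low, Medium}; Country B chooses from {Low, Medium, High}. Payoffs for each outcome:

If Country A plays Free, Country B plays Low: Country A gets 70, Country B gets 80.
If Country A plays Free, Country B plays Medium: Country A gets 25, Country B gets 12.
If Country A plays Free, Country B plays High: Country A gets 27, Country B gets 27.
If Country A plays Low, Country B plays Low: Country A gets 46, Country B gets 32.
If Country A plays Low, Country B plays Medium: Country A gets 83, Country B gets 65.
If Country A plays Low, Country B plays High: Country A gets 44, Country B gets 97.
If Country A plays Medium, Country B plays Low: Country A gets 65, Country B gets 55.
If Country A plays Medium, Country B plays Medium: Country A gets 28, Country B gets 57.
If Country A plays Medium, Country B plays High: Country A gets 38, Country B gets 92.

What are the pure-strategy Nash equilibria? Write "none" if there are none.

(Free, Low): Country A gets 70, best alternative 65; Country B gets 80, best alternative 27. No profitable deviation — NE.
(Free, Medium): Country A can switch to Low (25 → 83). Not NE.
(Free, High): Country A can switch to Low (27 → 44). Not NE.
(Low, Low): Country A can switch to Free (46 → 70). Not NE.
(Low, Medium): Country B can switch to High (65 → 97). Not NE.
(Low, High): Country A gets 44, best alternative 38; Country B gets 97, best alternative 65. No profitable deviation — NE.
(Medium, Low): Country A can switch to Free (65 → 70). Not NE.
(Medium, Medium): Country A can switch to Low (28 → 83). Not NE.
(Medium, High): Country A can switch to Low (38 → 44). Not NE.

The pure Nash equilibria are (Free, Low) and (Low, High).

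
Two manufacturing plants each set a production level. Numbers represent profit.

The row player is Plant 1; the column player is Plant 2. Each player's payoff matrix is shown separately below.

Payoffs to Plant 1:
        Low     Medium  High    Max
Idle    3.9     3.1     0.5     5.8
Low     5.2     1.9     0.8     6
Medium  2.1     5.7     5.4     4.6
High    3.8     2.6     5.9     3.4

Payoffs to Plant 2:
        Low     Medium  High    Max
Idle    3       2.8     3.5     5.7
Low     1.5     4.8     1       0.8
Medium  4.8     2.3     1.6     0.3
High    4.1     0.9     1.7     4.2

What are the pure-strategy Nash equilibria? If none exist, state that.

For each player, find the best response to each opponent profile; mutual best responses are the pure NE.
Plant 1 against Low: payoffs 3.9, 5.2, 2.1, 3.8 → best response Low.
Plant 1 against Medium: payoffs 3.1, 1.9, 5.7, 2.6 → best response Medium.
Plant 1 against High: payoffs 0.5, 0.8, 5.4, 5.9 → best response High.
Plant 1 against Max: payoffs 5.8, 6, 4.6, 3.4 → best response Low.
Plant 2 against Idle: payoffs 3, 2.8, 3.5, 5.7 → best response Max.
Plant 2 against Low: payoffs 1.5, 4.8, 1, 0.8 → best response Medium.
Plant 2 against Medium: payoffs 4.8, 2.3, 1.6, 0.3 → best response Low.
Plant 2 against High: payoffs 4.1, 0.9, 1.7, 4.2 → best response Max.
No profile is a mutual best response for all players.

There is no pure-strategy Nash equilibrium.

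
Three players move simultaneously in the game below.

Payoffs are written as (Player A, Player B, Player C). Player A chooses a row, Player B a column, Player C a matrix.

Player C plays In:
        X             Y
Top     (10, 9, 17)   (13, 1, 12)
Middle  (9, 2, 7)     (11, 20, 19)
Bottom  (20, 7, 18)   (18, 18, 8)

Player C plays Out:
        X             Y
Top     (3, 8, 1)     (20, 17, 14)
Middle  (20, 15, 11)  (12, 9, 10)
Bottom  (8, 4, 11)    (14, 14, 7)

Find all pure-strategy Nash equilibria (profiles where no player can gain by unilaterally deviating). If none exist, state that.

The pure Nash equilibria are (Top, Y, Out); (Middle, X, Out); (Bottom, Y, In).

(Top, X, In): Player A can switch to Bottom (10 → 20). Not NE.
(Top, X, Out): Player A can switch to Middle (3 → 20). Not NE.
(Top, Y, In): Player A can switch to Bottom (13 → 18). Not NE.
(Top, Y, Out): Player A gets 20, best alternative 14; Player B gets 17, best alternative 8; Player C gets 14, best alternative 12. No profitable deviation — NE.
(Middle, X, In): Player A can switch to Top (9 → 10). Not NE.
(Middle, X, Out): Player A gets 20, best alternative 8; Player B gets 15, best alternative 9; Player C gets 11, best alternative 7. No profitable deviation — NE.
(Middle, Y, In): Player A can switch to Top (11 → 13). Not NE.
(Middle, Y, Out): Player A can switch to Top (12 → 20). Not NE.
(Bottom, X, In): Player B can switch to Y (7 → 18). Not NE.
(Bottom, X, Out): Player A can switch to Middle (8 → 20). Not NE.
(Bottom, Y, In): Player A gets 18, best alternative 13; Player B gets 18, best alternative 7; Player C gets 8, best alternative 7. No profitable deviation — NE.
(Bottom, Y, Out): Player A can switch to Top (14 → 20). Not NE.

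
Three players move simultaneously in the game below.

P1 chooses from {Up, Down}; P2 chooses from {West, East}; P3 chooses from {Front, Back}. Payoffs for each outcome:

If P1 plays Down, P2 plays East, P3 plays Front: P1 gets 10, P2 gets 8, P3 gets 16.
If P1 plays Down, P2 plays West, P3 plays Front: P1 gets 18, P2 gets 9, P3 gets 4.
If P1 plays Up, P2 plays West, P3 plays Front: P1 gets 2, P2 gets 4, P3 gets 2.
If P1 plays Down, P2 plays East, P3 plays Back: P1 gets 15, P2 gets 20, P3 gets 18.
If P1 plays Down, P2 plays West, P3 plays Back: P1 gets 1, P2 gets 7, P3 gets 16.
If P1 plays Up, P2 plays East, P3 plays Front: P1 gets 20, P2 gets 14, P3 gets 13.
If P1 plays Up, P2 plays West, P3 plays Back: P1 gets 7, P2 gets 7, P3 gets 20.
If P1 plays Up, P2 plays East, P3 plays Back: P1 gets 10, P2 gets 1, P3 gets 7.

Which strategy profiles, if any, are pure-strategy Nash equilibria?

Check each profile: it is a Nash equilibrium iff no player can strictly gain by switching unilaterally.
(Up, West, Front): P1 can switch to Down (2 → 18). Not NE.
(Up, West, Back): P1 gets 7, best alternative 1; P2 gets 7, best alternative 1; P3 gets 20, best alternative 2. No profitable deviation — NE.
(Up, East, Front): P1 gets 20, best alternative 10; P2 gets 14, best alternative 4; P3 gets 13, best alternative 7. No profitable deviation — NE.
(Up, East, Back): P1 can switch to Down (10 → 15). Not NE.
(Down, West, Front): P3 can switch to Back (4 → 16). Not NE.
(Down, West, Back): P1 can switch to Up (1 → 7). Not NE.
(Down, East, Front): P1 can switch to Up (10 → 20). Not NE.
(Down, East, Back): P1 gets 15, best alternative 10; P2 gets 20, best alternative 7; P3 gets 18, best alternative 16. No profitable deviation — NE.

The pure Nash equilibria are (Up, West, Back) and (Up, East, Front) and (Down, East, Back).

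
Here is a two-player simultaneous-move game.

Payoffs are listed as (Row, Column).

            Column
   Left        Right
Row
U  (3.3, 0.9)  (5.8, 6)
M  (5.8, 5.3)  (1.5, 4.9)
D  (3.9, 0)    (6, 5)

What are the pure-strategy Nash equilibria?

(U, Left): Row can switch to M (3.3 → 5.8). Not NE.
(U, Right): Row can switch to D (5.8 → 6). Not NE.
(M, Left): Row gets 5.8, best alternative 3.9; Column gets 5.3, best alternative 4.9. No profitable deviation — NE.
(M, Right): Row can switch to U (1.5 → 5.8). Not NE.
(D, Left): Row can switch to M (3.9 → 5.8). Not NE.
(D, Right): Row gets 6, best alternative 5.8; Column gets 5, best alternative 0. No profitable deviation — NE.

Pure-strategy Nash equilibria: (M, Left) and (D, Right)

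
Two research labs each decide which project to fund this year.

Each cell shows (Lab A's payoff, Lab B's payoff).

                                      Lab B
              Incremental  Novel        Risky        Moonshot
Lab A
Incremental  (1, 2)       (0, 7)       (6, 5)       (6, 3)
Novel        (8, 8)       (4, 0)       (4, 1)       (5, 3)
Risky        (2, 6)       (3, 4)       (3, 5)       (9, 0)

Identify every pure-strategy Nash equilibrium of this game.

Lab A against Incremental: payoffs 1, 8, 2 → best response Novel.
Lab A against Novel: payoffs 0, 4, 3 → best response Novel.
Lab A against Risky: payoffs 6, 4, 3 → best response Incremental.
Lab A against Moonshot: payoffs 6, 5, 9 → best response Risky.
Lab B against Incremental: payoffs 2, 7, 5, 3 → best response Novel.
Lab B against Novel: payoffs 8, 0, 1, 3 → best response Incremental.
Lab B against Risky: payoffs 6, 4, 5, 0 → best response Incremental.
Mutual best responses: (Novel, Incremental).

Pure NE: (Novel, Incremental)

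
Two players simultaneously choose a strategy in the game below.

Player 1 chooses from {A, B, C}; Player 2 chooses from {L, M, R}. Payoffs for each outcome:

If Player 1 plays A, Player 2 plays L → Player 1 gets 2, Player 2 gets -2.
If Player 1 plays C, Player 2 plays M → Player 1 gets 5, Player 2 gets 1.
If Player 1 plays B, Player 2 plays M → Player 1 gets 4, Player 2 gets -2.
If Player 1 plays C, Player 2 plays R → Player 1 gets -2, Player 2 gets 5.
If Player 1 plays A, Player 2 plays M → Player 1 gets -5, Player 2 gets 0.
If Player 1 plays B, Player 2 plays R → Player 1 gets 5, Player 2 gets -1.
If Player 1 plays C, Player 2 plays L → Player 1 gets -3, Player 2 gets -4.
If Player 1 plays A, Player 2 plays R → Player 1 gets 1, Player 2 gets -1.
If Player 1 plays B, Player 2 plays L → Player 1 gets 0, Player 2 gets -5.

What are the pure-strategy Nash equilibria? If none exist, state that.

(B, R)

Check each profile: it is a Nash equilibrium iff no player can strictly gain by switching unilaterally.
(A, L): Player 2 can switch to M (-2 → 0). Not NE.
(A, M): Player 1 can switch to B (-5 → 4). Not NE.
(A, R): Player 1 can switch to B (1 → 5). Not NE.
(B, L): Player 1 can switch to A (0 → 2). Not NE.
(B, M): Player 1 can switch to C (4 → 5). Not NE.
(B, R): Player 1 gets 5, best alternative 1; Player 2 gets -1, best alternative -2. No profitable deviation — NE.
(C, L): Player 1 can switch to A (-3 → 2). Not NE.
(C, M): Player 2 can switch to R (1 → 5). Not NE.
(C, R): Player 1 can switch to A (-2 → 1). Not NE.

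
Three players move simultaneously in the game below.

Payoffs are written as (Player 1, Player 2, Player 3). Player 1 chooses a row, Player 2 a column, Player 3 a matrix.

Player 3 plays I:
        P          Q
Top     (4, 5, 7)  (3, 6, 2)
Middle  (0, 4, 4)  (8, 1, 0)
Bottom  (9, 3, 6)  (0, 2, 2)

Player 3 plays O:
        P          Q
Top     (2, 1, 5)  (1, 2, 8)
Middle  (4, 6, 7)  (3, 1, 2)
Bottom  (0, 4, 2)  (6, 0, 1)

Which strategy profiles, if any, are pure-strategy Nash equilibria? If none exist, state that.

(Middle, P, O), (Bottom, P, I)

For each strategy profile, look for a profitable unilateral deviation.
(Top, P, I): Player 1 can switch to Bottom (4 → 9). Not NE.
(Top, P, O): Player 1 can switch to Middle (2 → 4). Not NE.
(Top, Q, I): Player 1 can switch to Middle (3 → 8). Not NE.
(Top, Q, O): Player 1 can switch to Middle (1 → 3). Not NE.
(Middle, P, I): Player 1 can switch to Top (0 → 4). Not NE.
(Middle, P, O): Player 1 gets 4, best alternative 2; Player 2 gets 6, best alternative 1; Player 3 gets 7, best alternative 4. No profitable deviation — NE.
(Middle, Q, I): Player 2 can switch to P (1 → 4). Not NE.
(Middle, Q, O): Player 1 can switch to Bottom (3 → 6). Not NE.
(Bottom, P, I): Player 1 gets 9, best alternative 4; Player 2 gets 3, best alternative 2; Player 3 gets 6, best alternative 2. No profitable deviation — NE.
(Bottom, P, O): Player 1 can switch to Top (0 → 2). Not NE.
(The remaining 2 profiles each have a profitable deviation by the same check.)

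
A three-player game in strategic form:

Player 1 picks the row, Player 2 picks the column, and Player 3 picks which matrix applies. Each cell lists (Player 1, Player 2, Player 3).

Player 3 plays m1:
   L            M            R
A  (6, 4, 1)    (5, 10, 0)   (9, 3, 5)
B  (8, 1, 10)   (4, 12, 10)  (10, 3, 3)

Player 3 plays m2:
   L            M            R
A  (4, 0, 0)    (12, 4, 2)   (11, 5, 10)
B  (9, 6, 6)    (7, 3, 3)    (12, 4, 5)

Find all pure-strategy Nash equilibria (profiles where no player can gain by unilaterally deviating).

(A, L, m1): Player 1 can switch to B (6 → 8). Not NE.
(A, L, m2): Player 1 can switch to B (4 → 9). Not NE.
(A, M, m1): Player 3 can switch to m2 (0 → 2). Not NE.
(A, M, m2): Player 2 can switch to R (4 → 5). Not NE.
(A, R, m1): Player 1 can switch to B (9 → 10). Not NE.
(A, R, m2): Player 1 can switch to B (11 → 12). Not NE.
(The remaining 6 profiles each have a profitable deviation by the same check.)

No pure-strategy Nash equilibrium.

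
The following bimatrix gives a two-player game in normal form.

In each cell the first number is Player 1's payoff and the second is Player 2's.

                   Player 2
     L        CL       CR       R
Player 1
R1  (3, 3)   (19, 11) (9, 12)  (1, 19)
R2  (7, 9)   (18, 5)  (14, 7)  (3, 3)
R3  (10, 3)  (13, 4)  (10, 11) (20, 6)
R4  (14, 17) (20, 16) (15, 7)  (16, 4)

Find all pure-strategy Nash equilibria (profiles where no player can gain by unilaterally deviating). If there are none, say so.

For each player, find the best response to each opponent profile; mutual best responses are the pure NE.
Player 1 against L: payoffs 3, 7, 10, 14 → best response R4.
Player 1 against CL: payoffs 19, 18, 13, 20 → best response R4.
Player 1 against CR: payoffs 9, 14, 10, 15 → best response R4.
Player 1 against R: payoffs 1, 3, 20, 16 → best response R3.
Player 2 against R1: payoffs 3, 11, 12, 19 → best response R.
Player 2 against R2: payoffs 9, 5, 7, 3 → best response L.
Player 2 against R3: payoffs 3, 4, 11, 6 → best response CR.
Player 2 against R4: payoffs 17, 16, 7, 4 → best response L.
Mutual best responses: (R4, L).

Pure NE: (R4, L)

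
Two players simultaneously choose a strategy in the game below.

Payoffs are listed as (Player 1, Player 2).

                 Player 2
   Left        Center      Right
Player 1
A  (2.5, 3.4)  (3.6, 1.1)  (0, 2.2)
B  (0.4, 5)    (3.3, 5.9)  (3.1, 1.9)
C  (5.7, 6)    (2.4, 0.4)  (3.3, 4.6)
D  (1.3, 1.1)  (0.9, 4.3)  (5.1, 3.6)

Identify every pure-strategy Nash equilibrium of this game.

For each strategy profile, look for a profitable unilateral deviation.
(A, Left): Player 1 can switch to C (2.5 → 5.7). Not NE.
(A, Center): Player 2 can switch to Left (1.1 → 3.4). Not NE.
(A, Right): Player 1 can switch to B (0 → 3.1). Not NE.
(B, Left): Player 1 can switch to A (0.4 → 2.5). Not NE.
(B, Center): Player 1 can switch to A (3.3 → 3.6). Not NE.
(B, Right): Player 1 can switch to C (3.1 → 3.3). Not NE.
(C, Left): Player 1 gets 5.7, best alternative 2.5; Player 2 gets 6, best alternative 4.6. No profitable deviation — NE.
(The remaining 5 profiles each have a profitable deviation by the same check.)

Pure NE: (C, Left)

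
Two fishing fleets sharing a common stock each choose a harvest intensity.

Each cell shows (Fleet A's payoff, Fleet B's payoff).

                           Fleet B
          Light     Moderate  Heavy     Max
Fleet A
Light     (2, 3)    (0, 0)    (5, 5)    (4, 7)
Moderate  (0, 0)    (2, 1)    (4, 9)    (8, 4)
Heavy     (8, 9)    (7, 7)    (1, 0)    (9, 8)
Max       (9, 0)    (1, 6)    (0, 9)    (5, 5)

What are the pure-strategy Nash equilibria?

Check each profile: it is a Nash equilibrium iff no player can strictly gain by switching unilaterally.
(Light, Light): Fleet A can switch to Heavy (2 → 8). Not NE.
(Light, Moderate): Fleet A can switch to Moderate (0 → 2). Not NE.
(Light, Heavy): Fleet B can switch to Max (5 → 7). Not NE.
(Light, Max): Fleet A can switch to Moderate (4 → 8). Not NE.
(Moderate, Light): Fleet A can switch to Light (0 → 2). Not NE.
(Moderate, Moderate): Fleet A can switch to Heavy (2 → 7). Not NE.
(Moderate, Heavy): Fleet A can switch to Light (4 → 5). Not NE.
(Moderate, Max): Fleet A can switch to Heavy (8 → 9). Not NE.
(Heavy, Light): Fleet A can switch to Max (8 → 9). Not NE.
(Heavy, Moderate): Fleet B can switch to Light (7 → 9). Not NE.
(Heavy, Heavy): Fleet A can switch to Light (1 → 5). Not NE.
(Heavy, Max): Fleet B can switch to Light (8 → 9). Not NE.
(The remaining 4 profiles each have a profitable deviation by the same check.)

none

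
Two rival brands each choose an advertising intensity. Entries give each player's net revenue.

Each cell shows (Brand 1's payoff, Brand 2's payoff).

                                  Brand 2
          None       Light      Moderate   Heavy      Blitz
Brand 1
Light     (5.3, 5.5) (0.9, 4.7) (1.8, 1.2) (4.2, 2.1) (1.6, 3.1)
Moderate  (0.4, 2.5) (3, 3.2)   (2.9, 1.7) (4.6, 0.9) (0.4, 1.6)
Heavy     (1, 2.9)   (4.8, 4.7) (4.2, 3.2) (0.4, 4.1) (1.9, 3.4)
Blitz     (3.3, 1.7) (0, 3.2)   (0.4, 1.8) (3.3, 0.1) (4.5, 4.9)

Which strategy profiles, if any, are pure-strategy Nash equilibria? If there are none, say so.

(Light, None), (Heavy, Light), (Blitz, Blitz)

Check each profile: it is a Nash equilibrium iff no player can strictly gain by switching unilaterally.
(Light, None): Brand 1 gets 5.3, best alternative 3.3; Brand 2 gets 5.5, best alternative 4.7. No profitable deviation — NE.
(Light, Light): Brand 1 can switch to Moderate (0.9 → 3). Not NE.
(Light, Moderate): Brand 1 can switch to Moderate (1.8 → 2.9). Not NE.
(Light, Heavy): Brand 1 can switch to Moderate (4.2 → 4.6). Not NE.
(Light, Blitz): Brand 1 can switch to Heavy (1.6 → 1.9). Not NE.
(Moderate, None): Brand 1 can switch to Light (0.4 → 5.3). Not NE.
(Moderate, Light): Brand 1 can switch to Heavy (3 → 4.8). Not NE.
(Moderate, Moderate): Brand 1 can switch to Heavy (2.9 → 4.2). Not NE.
(Moderate, Heavy): Brand 2 can switch to None (0.9 → 2.5). Not NE.
(Moderate, Blitz): Brand 1 can switch to Light (0.4 → 1.6). Not NE.
(Heavy, None): Brand 1 can switch to Light (1 → 5.3). Not NE.
(Heavy, Light): Brand 1 gets 4.8, best alternative 3; Brand 2 gets 4.7, best alternative 4.1. No profitable deviation — NE.
(Blitz, Blitz): Brand 1 gets 4.5, best alternative 1.9; Brand 2 gets 4.9, best alternative 3.2. No profitable deviation — NE.
(The remaining 7 profiles each have a profitable deviation by the same check.)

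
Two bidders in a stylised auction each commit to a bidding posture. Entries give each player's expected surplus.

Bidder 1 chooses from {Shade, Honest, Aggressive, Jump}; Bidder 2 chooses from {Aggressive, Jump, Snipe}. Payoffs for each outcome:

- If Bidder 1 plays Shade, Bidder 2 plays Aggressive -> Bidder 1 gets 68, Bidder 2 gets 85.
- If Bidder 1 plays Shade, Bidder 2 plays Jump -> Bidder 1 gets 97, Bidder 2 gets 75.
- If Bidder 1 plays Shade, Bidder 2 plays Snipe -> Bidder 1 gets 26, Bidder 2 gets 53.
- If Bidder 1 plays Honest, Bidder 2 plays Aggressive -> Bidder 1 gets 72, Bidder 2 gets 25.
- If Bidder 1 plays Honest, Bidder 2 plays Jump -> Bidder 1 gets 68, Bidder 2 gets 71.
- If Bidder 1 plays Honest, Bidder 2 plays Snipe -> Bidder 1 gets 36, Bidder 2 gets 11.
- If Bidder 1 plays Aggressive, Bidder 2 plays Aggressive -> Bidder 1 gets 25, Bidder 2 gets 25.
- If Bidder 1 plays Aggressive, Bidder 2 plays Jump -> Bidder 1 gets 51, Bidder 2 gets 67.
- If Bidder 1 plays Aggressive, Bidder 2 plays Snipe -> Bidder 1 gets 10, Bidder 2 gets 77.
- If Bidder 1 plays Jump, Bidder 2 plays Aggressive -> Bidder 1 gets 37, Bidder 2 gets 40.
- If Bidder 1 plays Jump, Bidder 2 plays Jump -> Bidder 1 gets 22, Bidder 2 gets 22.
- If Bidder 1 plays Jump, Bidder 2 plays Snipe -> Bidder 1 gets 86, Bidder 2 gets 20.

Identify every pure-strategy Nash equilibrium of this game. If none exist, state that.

This game has no pure Nash equilibrium.

Mark each player's best response to every combination of opponents' strategies; a profile where every player is best-responding is a pure Nash equilibrium.
Bidder 1 against Aggressive: payoffs 68, 72, 25, 37 → best response Honest.
Bidder 1 against Jump: payoffs 97, 68, 51, 22 → best response Shade.
Bidder 1 against Snipe: payoffs 26, 36, 10, 86 → best response Jump.
Bidder 2 against Shade: payoffs 85, 75, 53 → best response Aggressive.
Bidder 2 against Honest: payoffs 25, 71, 11 → best response Jump.
Bidder 2 against Aggressive: payoffs 25, 67, 77 → best response Snipe.
Bidder 2 against Jump: payoffs 40, 22, 20 → best response Aggressive.
No profile is a mutual best response for all players.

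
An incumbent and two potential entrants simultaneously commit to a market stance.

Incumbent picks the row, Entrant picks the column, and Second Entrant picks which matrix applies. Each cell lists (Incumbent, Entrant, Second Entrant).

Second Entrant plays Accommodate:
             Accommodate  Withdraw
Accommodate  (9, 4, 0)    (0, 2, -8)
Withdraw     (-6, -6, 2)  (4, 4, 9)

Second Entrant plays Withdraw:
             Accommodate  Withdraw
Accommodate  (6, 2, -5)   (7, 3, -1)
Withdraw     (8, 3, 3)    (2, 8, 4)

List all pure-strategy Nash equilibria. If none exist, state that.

(Accommodate, Accommodate, Accommodate) and (Accommodate, Withdraw, Withdraw) and (Withdraw, Withdraw, Accommodate)

Incumbent against (Accommodate, Accommodate): payoffs 9, -6 → best response Accommodate.
Incumbent against (Accommodate, Withdraw): payoffs 6, 8 → best response Withdraw.
Incumbent against (Withdraw, Accommodate): payoffs 0, 4 → best response Withdraw.
Incumbent against (Withdraw, Withdraw): payoffs 7, 2 → best response Accommodate.
Entrant against (Accommodate, Accommodate): payoffs 4, 2 → best response Accommodate.
Entrant against (Accommodate, Withdraw): payoffs 2, 3 → best response Withdraw.
Entrant against (Withdraw, Accommodate): payoffs -6, 4 → best response Withdraw.
Entrant against (Withdraw, Withdraw): payoffs 3, 8 → best response Withdraw.
Second Entrant against (Accommodate, Accommodate): payoffs 0, -5 → best response Accommodate.
Second Entrant against (Accommodate, Withdraw): payoffs -8, -1 → best response Withdraw.
Second Entrant against (Withdraw, Accommodate): payoffs 2, 3 → best response Withdraw.
Second Entrant against (Withdraw, Withdraw): payoffs 9, 4 → best response Accommodate.
Mutual best responses: (Accommodate, Accommodate, Accommodate); (Accommodate, Withdraw, Withdraw); (Withdraw, Withdraw, Accommodate).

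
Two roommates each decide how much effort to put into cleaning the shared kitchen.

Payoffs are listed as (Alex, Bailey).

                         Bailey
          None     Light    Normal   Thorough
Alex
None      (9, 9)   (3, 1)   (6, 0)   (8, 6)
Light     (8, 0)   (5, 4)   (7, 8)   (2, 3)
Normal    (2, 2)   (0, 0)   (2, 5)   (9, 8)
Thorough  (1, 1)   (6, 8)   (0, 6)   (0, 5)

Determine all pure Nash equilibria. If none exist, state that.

Mark each player's best response to every combination of opponents' strategies; a profile where every player is best-responding is a pure Nash equilibrium.
Alex against None: payoffs 9, 8, 2, 1 → best response None.
Alex against Light: payoffs 3, 5, 0, 6 → best response Thorough.
Alex against Normal: payoffs 6, 7, 2, 0 → best response Light.
Alex against Thorough: payoffs 8, 2, 9, 0 → best response Normal.
Bailey against None: payoffs 9, 1, 0, 6 → best response None.
Bailey against Light: payoffs 0, 4, 8, 3 → best response Normal.
Bailey against Normal: payoffs 2, 0, 5, 8 → best response Thorough.
Bailey against Thorough: payoffs 1, 8, 6, 5 → best response Light.
Mutual best responses: (None, None); (Light, Normal); (Normal, Thorough); (Thorough, Light).

The pure Nash equilibria are (None, None); (Light, Normal); (Normal, Thorough); (Thorough, Light).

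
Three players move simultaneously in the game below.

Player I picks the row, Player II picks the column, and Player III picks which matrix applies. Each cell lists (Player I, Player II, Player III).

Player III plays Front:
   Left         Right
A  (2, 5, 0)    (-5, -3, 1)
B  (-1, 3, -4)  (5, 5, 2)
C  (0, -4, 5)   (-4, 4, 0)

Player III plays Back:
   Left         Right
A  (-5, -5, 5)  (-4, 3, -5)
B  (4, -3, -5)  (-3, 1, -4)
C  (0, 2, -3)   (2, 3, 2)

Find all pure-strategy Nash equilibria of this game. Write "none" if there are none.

Player I against (Left, Front): payoffs 2, -1, 0 → best response A.
Player I against (Left, Back): payoffs -5, 4, 0 → best response B.
Player I against (Right, Front): payoffs -5, 5, -4 → best response B.
Player I against (Right, Back): payoffs -4, -3, 2 → best response C.
Player II against (A, Front): payoffs 5, -3 → best response Left.
Player II against (A, Back): payoffs -5, 3 → best response Right.
Player II against (B, Front): payoffs 3, 5 → best response Right.
Player II against (B, Back): payoffs -3, 1 → best response Right.
Player II against (C, Front): payoffs -4, 4 → best response Right.
Player II against (C, Back): payoffs 2, 3 → best response Right.
Player III against (A, Left): payoffs 0, 5 → best response Back.
Player III against (A, Right): payoffs 1, -5 → best response Front.
Player III against (B, Left): payoffs -4, -5 → best response Front.
Player III against (B, Right): payoffs 2, -4 → best response Front.
Player III against (C, Left): payoffs 5, -3 → best response Front.
Player III against (C, Right): payoffs 0, 2 → best response Back.
Mutual best responses: (B, Right, Front); (C, Right, Back).

(B, Right, Front); (C, Right, Back)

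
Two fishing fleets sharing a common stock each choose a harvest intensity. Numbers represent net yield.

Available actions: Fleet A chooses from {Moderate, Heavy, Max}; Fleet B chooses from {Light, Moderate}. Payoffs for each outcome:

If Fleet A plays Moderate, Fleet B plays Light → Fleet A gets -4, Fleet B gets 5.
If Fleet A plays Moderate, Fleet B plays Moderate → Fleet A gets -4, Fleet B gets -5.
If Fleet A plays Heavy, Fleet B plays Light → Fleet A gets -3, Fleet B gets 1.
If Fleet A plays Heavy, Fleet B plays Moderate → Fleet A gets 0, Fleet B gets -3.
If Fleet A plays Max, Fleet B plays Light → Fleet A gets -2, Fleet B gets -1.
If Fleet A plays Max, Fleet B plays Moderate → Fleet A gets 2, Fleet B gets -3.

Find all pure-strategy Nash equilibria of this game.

Pure NE: (Max, Light)

Fleet A against Light: payoffs -4, -3, -2 → best response Max.
Fleet A against Moderate: payoffs -4, 0, 2 → best response Max.
Fleet B against Moderate: payoffs 5, -5 → best response Light.
Fleet B against Heavy: payoffs 1, -3 → best response Light.
Fleet B against Max: payoffs -1, -3 → best response Light.
Mutual best responses: (Max, Light).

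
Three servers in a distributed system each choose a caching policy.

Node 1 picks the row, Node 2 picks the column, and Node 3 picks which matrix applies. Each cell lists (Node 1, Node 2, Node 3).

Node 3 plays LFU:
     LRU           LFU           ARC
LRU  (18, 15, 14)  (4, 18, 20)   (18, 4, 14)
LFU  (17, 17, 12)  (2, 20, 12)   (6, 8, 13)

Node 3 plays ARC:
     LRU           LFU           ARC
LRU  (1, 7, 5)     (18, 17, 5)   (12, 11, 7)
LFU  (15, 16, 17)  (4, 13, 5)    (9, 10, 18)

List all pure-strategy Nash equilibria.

The pure Nash equilibria are (LRU, LFU, LFU); (LFU, LRU, ARC).

(LRU, LRU, LFU): Node 2 can switch to LFU (15 → 18). Not NE.
(LRU, LRU, ARC): Node 1 can switch to LFU (1 → 15). Not NE.
(LRU, LFU, LFU): Node 1 gets 4, best alternative 2; Node 2 gets 18, best alternative 15; Node 3 gets 20, best alternative 5. No profitable deviation — NE.
(LRU, LFU, ARC): Node 3 can switch to LFU (5 → 20). Not NE.
(LRU, ARC, LFU): Node 2 can switch to LRU (4 → 15). Not NE.
(LRU, ARC, ARC): Node 2 can switch to LFU (11 → 17). Not NE.
(LFU, LRU, LFU): Node 1 can switch to LRU (17 → 18). Not NE.
(LFU, LRU, ARC): Node 1 gets 15, best alternative 1; Node 2 gets 16, best alternative 13; Node 3 gets 17, best alternative 12. No profitable deviation — NE.
(LFU, LFU, LFU): Node 1 can switch to LRU (2 → 4). Not NE.
(LFU, LFU, ARC): Node 1 can switch to LRU (4 → 18). Not NE.
(The remaining 2 profiles each have a profitable deviation by the same check.)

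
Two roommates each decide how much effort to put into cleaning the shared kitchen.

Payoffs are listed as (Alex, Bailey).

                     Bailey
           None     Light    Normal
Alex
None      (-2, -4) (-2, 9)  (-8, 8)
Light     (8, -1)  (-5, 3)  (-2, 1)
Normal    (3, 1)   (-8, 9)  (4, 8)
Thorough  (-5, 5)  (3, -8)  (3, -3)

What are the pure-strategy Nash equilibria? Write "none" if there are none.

For each strategy profile, look for a profitable unilateral deviation.
(None, None): Alex can switch to Light (-2 → 8). Not NE.
(None, Light): Alex can switch to Thorough (-2 → 3). Not NE.
(None, Normal): Alex can switch to Light (-8 → -2). Not NE.
(Light, None): Bailey can switch to Light (-1 → 3). Not NE.
(Light, Light): Alex can switch to None (-5 → -2). Not NE.
(Light, Normal): Alex can switch to Normal (-2 → 4). Not NE.
(The remaining 6 profiles each have a profitable deviation by the same check.)

There is no pure-strategy Nash equilibrium.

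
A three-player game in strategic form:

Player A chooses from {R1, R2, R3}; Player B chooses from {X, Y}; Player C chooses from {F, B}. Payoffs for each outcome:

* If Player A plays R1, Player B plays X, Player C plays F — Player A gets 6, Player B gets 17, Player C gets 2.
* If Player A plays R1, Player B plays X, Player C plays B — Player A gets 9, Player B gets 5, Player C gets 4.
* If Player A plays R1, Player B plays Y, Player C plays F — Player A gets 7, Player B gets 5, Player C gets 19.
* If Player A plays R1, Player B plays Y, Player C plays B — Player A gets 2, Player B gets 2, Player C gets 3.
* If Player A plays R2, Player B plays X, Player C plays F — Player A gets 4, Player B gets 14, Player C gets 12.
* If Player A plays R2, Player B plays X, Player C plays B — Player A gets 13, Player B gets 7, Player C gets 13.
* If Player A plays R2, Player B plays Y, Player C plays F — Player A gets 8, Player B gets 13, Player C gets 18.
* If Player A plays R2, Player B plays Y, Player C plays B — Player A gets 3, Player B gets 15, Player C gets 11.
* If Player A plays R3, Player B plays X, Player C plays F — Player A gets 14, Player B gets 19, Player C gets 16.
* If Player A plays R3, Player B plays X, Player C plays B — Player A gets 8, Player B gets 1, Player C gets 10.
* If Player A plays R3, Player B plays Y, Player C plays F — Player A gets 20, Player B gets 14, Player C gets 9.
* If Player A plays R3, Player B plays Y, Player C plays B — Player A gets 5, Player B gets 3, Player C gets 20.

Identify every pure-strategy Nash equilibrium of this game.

Pure-strategy Nash equilibria: (R3, X, F) and (R3, Y, B)

(R1, X, F): Player A can switch to R3 (6 → 14). Not NE.
(R1, X, B): Player A can switch to R2 (9 → 13). Not NE.
(R1, Y, F): Player A can switch to R2 (7 → 8). Not NE.
(R1, Y, B): Player A can switch to R2 (2 → 3). Not NE.
(R2, X, F): Player A can switch to R1 (4 → 6). Not NE.
(R2, X, B): Player B can switch to Y (7 → 15). Not NE.
(R2, Y, F): Player A can switch to R3 (8 → 20). Not NE.
(R2, Y, B): Player A can switch to R3 (3 → 5). Not NE.
(R3, X, F): Player A gets 14, best alternative 6; Player B gets 19, best alternative 14; Player C gets 16, best alternative 10. No profitable deviation — NE.
(R3, Y, B): Player A gets 5, best alternative 3; Player B gets 3, best alternative 1; Player C gets 20, best alternative 9. No profitable deviation — NE.
(The remaining 2 profiles each have a profitable deviation by the same check.)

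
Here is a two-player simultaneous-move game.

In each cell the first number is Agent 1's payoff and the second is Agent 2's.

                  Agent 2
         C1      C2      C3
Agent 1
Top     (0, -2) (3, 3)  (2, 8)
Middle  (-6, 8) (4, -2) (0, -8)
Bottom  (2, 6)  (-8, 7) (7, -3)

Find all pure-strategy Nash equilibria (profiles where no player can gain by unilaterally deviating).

No pure-strategy Nash equilibrium.

For each strategy profile, look for a profitable unilateral deviation.
(Top, C1): Agent 1 can switch to Bottom (0 → 2). Not NE.
(Top, C2): Agent 1 can switch to Middle (3 → 4). Not NE.
(Top, C3): Agent 1 can switch to Bottom (2 → 7). Not NE.
(Middle, C1): Agent 1 can switch to Top (-6 → 0). Not NE.
(Middle, C2): Agent 2 can switch to C1 (-2 → 8). Not NE.
(Middle, C3): Agent 1 can switch to Top (0 → 2). Not NE.
(Bottom, C1): Agent 2 can switch to C2 (6 → 7). Not NE.
(Bottom, C2): Agent 1 can switch to Top (-8 → 3). Not NE.
(Bottom, C3): Agent 2 can switch to C1 (-3 → 6). Not NE.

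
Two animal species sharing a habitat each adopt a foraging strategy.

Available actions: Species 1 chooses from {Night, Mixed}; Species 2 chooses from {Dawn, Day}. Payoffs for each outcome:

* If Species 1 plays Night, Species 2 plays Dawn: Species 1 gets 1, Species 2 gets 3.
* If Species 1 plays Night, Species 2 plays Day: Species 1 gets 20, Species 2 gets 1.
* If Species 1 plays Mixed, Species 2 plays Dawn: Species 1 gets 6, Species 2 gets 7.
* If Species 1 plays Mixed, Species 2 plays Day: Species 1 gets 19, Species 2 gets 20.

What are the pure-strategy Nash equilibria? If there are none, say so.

(Night, Dawn): Species 1 can switch to Mixed (1 → 6). Not NE.
(Night, Day): Species 2 can switch to Dawn (1 → 3). Not NE.
(Mixed, Dawn): Species 2 can switch to Day (7 → 20). Not NE.
(Mixed, Day): Species 1 can switch to Night (19 → 20). Not NE.

There is no pure-strategy Nash equilibrium.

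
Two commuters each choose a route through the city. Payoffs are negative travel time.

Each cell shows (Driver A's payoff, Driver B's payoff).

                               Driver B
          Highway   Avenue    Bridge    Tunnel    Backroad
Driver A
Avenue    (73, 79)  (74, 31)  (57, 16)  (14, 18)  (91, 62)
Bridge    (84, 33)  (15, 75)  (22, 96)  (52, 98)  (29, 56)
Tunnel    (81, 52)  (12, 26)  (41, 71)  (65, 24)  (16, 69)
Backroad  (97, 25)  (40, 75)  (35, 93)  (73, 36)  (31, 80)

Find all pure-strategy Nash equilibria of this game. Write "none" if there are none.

none

For each strategy profile, look for a profitable unilateral deviation.
(Avenue, Highway): Driver A can switch to Bridge (73 → 84). Not NE.
(Avenue, Avenue): Driver B can switch to Highway (31 → 79). Not NE.
(Avenue, Bridge): Driver B can switch to Highway (16 → 79). Not NE.
(Avenue, Tunnel): Driver A can switch to Bridge (14 → 52). Not NE.
(Avenue, Backroad): Driver B can switch to Highway (62 → 79). Not NE.
(Bridge, Highway): Driver A can switch to Backroad (84 → 97). Not NE.
(Bridge, Avenue): Driver A can switch to Avenue (15 → 74). Not NE.
(Bridge, Bridge): Driver A can switch to Avenue (22 → 57). Not NE.
(Bridge, Tunnel): Driver A can switch to Tunnel (52 → 65). Not NE.
(Bridge, Backroad): Driver A can switch to Avenue (29 → 91). Not NE.
(Tunnel, Highway): Driver A can switch to Bridge (81 → 84). Not NE.
(Tunnel, Avenue): Driver A can switch to Avenue (12 → 74). Not NE.
(The remaining 8 profiles each have a profitable deviation by the same check.)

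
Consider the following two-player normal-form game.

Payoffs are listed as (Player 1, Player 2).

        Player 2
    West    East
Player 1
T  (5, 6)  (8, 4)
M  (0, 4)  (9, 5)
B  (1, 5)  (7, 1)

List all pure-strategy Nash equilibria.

(T, West): Player 1 gets 5, best alternative 1; Player 2 gets 6, best alternative 4. No profitable deviation — NE.
(T, East): Player 1 can switch to M (8 → 9). Not NE.
(M, West): Player 1 can switch to T (0 → 5). Not NE.
(M, East): Player 1 gets 9, best alternative 8; Player 2 gets 5, best alternative 4. No profitable deviation — NE.
(B, West): Player 1 can switch to T (1 → 5). Not NE.
(B, East): Player 1 can switch to T (7 → 8). Not NE.

Pure-strategy Nash equilibria: (T, West); (M, East)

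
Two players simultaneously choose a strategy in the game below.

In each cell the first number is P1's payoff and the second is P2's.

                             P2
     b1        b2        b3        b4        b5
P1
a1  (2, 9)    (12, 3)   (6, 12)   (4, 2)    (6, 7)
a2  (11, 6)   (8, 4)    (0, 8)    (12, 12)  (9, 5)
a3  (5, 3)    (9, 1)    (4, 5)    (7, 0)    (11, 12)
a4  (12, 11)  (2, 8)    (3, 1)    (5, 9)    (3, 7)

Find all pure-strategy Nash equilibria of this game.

The pure Nash equilibria are (a1, b3) and (a2, b4) and (a3, b5) and (a4, b1).

Mark each player's best response to every combination of opponents' strategies; a profile where every player is best-responding is a pure Nash equilibrium.
P1 against b1: payoffs 2, 11, 5, 12 → best response a4.
P1 against b2: payoffs 12, 8, 9, 2 → best response a1.
P1 against b3: payoffs 6, 0, 4, 3 → best response a1.
P1 against b4: payoffs 4, 12, 7, 5 → best response a2.
P1 against b5: payoffs 6, 9, 11, 3 → best response a3.
P2 against a1: payoffs 9, 3, 12, 2, 7 → best response b3.
P2 against a2: payoffs 6, 4, 8, 12, 5 → best response b4.
P2 against a3: payoffs 3, 1, 5, 0, 12 → best response b5.
P2 against a4: payoffs 11, 8, 1, 9, 7 → best response b1.
Mutual best responses: (a1, b3); (a2, b4); (a3, b5); (a4, b1).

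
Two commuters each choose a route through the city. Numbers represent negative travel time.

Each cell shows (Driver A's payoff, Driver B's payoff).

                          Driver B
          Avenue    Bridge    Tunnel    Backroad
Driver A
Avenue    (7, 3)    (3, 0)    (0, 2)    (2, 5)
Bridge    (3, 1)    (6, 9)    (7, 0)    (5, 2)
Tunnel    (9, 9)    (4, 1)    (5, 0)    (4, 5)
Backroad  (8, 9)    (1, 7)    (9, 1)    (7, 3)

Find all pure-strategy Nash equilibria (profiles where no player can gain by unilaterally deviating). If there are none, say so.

Driver A against Avenue: payoffs 7, 3, 9, 8 → best response Tunnel.
Driver A against Bridge: payoffs 3, 6, 4, 1 → best response Bridge.
Driver A against Tunnel: payoffs 0, 7, 5, 9 → best response Backroad.
Driver A against Backroad: payoffs 2, 5, 4, 7 → best response Backroad.
Driver B against Avenue: payoffs 3, 0, 2, 5 → best response Backroad.
Driver B against Bridge: payoffs 1, 9, 0, 2 → best response Bridge.
Driver B against Tunnel: payoffs 9, 1, 0, 5 → best response Avenue.
Driver B against Backroad: payoffs 9, 7, 1, 3 → best response Avenue.
Mutual best responses: (Bridge, Bridge); (Tunnel, Avenue).

Pure-strategy Nash equilibria: (Bridge, Bridge), (Tunnel, Avenue)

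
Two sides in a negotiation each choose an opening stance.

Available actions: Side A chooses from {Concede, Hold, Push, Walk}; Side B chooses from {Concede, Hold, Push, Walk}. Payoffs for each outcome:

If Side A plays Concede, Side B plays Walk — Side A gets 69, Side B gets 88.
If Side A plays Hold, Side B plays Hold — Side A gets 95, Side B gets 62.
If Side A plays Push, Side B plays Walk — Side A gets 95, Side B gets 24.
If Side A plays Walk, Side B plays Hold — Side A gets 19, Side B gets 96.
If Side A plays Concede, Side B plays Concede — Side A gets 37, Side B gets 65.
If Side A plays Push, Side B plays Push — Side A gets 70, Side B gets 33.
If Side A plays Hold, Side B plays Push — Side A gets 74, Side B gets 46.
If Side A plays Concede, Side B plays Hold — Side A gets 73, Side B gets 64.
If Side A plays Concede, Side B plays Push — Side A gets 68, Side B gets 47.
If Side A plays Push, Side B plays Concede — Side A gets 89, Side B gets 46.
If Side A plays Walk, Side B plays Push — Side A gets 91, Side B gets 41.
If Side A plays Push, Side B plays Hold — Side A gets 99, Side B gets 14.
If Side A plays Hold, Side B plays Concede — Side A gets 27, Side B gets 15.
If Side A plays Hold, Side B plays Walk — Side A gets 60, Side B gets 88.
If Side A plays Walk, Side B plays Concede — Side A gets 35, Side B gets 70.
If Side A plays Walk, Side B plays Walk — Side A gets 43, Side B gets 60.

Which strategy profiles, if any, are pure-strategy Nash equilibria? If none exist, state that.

Side A against Concede: payoffs 37, 27, 89, 35 → best response Push.
Side A against Hold: payoffs 73, 95, 99, 19 → best response Push.
Side A against Push: payoffs 68, 74, 70, 91 → best response Walk.
Side A against Walk: payoffs 69, 60, 95, 43 → best response Push.
Side B against Concede: payoffs 65, 64, 47, 88 → best response Walk.
Side B against Hold: payoffs 15, 62, 46, 88 → best response Walk.
Side B against Push: payoffs 46, 14, 33, 24 → best response Concede.
Side B against Walk: payoffs 70, 96, 41, 60 → best response Hold.
Mutual best responses: (Push, Concede).

Pure NE: (Push, Concede)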